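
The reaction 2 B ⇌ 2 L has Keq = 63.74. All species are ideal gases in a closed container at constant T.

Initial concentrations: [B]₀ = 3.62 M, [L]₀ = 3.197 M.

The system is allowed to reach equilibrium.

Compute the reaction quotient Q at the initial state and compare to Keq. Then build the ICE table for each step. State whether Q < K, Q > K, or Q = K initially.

Q₀ = 0.78 vs Keq = 63.74 ⇒ Q<K, forward
Step 1:
                    B           L
  I              3.62       3.197
  C            -2.861       2.861
  E            0.7588       6.058
  solve Keq expr → x = 1.431; check Q = 63.74

Q₀ = 0.78; Q < K (proceeds forward)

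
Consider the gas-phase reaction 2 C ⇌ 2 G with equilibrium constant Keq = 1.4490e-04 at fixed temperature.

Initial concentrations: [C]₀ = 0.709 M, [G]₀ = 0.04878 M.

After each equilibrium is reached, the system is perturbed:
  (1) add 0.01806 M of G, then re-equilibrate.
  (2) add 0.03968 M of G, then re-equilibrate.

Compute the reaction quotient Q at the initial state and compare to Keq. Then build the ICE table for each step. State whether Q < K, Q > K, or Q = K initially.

Q₀ = 0.004734; Q > K (proceeds reverse)

Q₀ = 0.004734 vs Keq = 1.4490e-04 ⇒ Q>K, reverse
Step 1:
                  C         G
  init        0.709   0.04878
  Δ         0.03977  -0.03977
  eq         0.7488  0.009013
  solve Keq expr → x = -0.01988; check Q = 1.4490e-04
Then add 0.01806 M of G.
Step 2:
                  C         G
  init       0.7488   0.02707
  Δ         0.01785  -0.01785
  eq         0.7666  0.009228
  solve Keq expr → x = -0.008923; check Q = 1.4490e-04
Then add 0.03968 M of G.
Step 3:
                  C         G
  init       0.7666   0.04891
  Δ         0.03921  -0.03921
  eq         0.8058    0.0097
  solve Keq expr → x = -0.0196; check Q = 1.4490e-04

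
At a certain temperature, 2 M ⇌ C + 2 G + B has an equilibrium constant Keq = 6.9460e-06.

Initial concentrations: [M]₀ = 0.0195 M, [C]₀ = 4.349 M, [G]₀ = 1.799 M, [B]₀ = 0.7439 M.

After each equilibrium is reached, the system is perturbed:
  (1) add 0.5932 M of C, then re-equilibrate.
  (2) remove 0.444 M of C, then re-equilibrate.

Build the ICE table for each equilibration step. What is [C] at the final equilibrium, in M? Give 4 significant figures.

Q₀ = 2.7536e+04 vs Keq = 6.9460e-06 ⇒ Q>K, reverse
Step 1:
                    M           C           G           B
  Initial      0.0195       4.349       1.799      0.7439
  Change        1.488     -0.7439      -1.488     -0.7439
  Equil         1.507       3.605      0.3113  4.5168e-05
  solve Keq expr → x = -0.7439; check Q = 6.9460e-06
Then add 0.5932 M of C.
Step 2:
                    M           C           G           B
  Initial       1.507       4.198      0.3113  4.5168e-05
  Change   1.2756e-05 -6.3780e-06 -1.2756e-05 -6.3780e-06
  Equil         1.507       4.198      0.3113  3.8790e-05
  solve Keq expr → x = -6.3780e-06; check Q = 6.9460e-06
Then remove 0.444 M of C.
Step 3:
                    M           C           G           B
  Initial       1.507       3.754      0.3113  3.8790e-05
  Change  -9.1685e-06  4.5843e-06  9.1685e-06  4.5843e-06
  Equil         1.507       3.754      0.3113  4.3374e-05
  solve Keq expr → x = 4.5843e-06; check Q = 6.9460e-06

[C]_eq = 3.754 M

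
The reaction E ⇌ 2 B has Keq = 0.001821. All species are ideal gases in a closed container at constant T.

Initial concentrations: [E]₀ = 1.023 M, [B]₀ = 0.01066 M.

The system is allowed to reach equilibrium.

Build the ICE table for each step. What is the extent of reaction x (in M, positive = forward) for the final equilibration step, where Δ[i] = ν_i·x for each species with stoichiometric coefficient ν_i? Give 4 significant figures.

Q₀ = 1.1108e-04 vs Keq = 0.001821 ⇒ Q<K, forward
Step 1:
                  E         B
  I           1.023   0.01066
  C        -0.01608   0.03216
  E           1.007   0.04282
  solve Keq expr → x = 0.01608; check Q = 0.001821

x = 0.01608 M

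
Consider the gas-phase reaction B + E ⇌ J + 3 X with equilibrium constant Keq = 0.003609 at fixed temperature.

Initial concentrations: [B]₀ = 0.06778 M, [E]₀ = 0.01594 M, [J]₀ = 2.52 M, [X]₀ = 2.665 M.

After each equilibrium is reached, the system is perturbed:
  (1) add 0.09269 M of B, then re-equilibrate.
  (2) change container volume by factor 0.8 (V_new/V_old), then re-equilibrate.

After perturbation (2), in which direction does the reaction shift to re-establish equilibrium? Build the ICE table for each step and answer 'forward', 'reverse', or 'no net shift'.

Q₀ = 4.4147e+04 vs Keq = 0.003609 ⇒ Q>K, reverse
Step 1:
                  B         E         J         X
  I         0.06778   0.01594      2.52     2.665
  C          0.8485    0.8485   -0.8485    -2.545
  E          0.9163    0.8644     1.672    0.1196
  solve Keq expr → x = -0.8485; check Q = 0.003609
Then add 0.09269 M of B.
Step 2:
                  B         E         J         X
  I           1.009    0.8644     1.672    0.1196
  C       -0.001254 -0.001254  0.001254  0.003762
  E           1.008    0.8632     1.673    0.1233
  solve Keq expr → x = 0.001254; check Q = 0.003609
Then change container volume by factor 0.8 (V_new/V_old).
Step 3:
                  B         E         J         X
  I            1.26     1.079     2.091    0.1542
  C         0.00688   0.00688  -0.00688  -0.02064
  E           1.266     1.086     2.084    0.1335
  solve Keq expr → x = -0.00688; check Q = 0.003609

Direction: reverse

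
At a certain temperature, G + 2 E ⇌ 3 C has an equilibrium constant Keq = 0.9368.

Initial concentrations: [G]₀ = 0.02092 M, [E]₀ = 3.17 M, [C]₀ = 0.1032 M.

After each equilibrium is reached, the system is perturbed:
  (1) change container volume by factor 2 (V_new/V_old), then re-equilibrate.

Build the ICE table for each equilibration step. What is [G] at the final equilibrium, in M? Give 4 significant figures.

[G]_eq = 2.4266e-04 M

Q₀ = 0.005228 vs Keq = 0.9368 ⇒ Q<K, forward
Step 1:
                  G         E         C
  init      0.02092      3.17    0.1032
  Δ        -0.02043  -0.04087    0.0613
  eq      4.8533e-04     3.129    0.1645
  solve Keq expr → x = 0.02043; check Q = 0.9368
Then change container volume by factor 2 (V_new/V_old).
Step 2:
                  G         E         C
  init    2.4266e-04     1.565   0.08225
  Δ               0         0         0
  eq      2.4266e-04     1.565   0.08225
  solve Keq expr → x = 0; check Q = 0.9368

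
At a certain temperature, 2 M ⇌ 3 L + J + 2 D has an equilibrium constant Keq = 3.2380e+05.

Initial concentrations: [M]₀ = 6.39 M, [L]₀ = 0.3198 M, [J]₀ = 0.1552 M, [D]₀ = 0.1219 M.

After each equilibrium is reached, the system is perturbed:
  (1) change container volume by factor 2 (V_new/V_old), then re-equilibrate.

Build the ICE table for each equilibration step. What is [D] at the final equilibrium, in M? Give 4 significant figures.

[D]_eq = 3.18 M

Q₀ = 1.8473e-06 vs Keq = 3.2380e+05 ⇒ Q<K, forward
Step 1:
                    M           L           J           D
  init           6.39      0.3198      0.1552      0.1219
  Δ            -5.878       8.817       2.939       5.878
  eq           0.5122       9.137       3.094           6
  solve Keq expr → x = 2.939; check Q = 3.2380e+05
Then change container volume by factor 2 (V_new/V_old).
Step 2:
                    M           L           J           D
  init         0.2561       4.568       1.547           3
  Δ             -0.18        0.27        0.09        0.18
  eq          0.07609       4.838       1.637        3.18
  solve Keq expr → x = 0.09; check Q = 3.2380e+05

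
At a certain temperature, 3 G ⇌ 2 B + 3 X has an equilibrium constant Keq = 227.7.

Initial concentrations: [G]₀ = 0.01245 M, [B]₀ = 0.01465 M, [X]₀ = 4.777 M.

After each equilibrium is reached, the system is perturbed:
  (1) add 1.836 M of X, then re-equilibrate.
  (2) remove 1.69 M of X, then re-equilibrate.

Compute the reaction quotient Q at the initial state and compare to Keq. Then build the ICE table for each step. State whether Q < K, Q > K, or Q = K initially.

Q₀ = 1.2124e+04 vs Keq = 227.7 ⇒ Q>K, reverse
Step 1:
                  G         B         X
  init      0.01245   0.01465     4.777
  Δ         0.01309 -0.008727  -0.01309
  eq        0.02554  0.005923     4.764
  solve Keq expr → x = -0.004363; check Q = 227.7
Then add 1.836 M of X.
Step 2:
                  G         B         X
  init      0.02554  0.005923       6.6
  Δ        0.002585 -0.001723 -0.002585
  eq        0.02812    0.0042     6.597
  solve Keq expr → x = -8.6160e-04; check Q = 227.7
Then remove 1.69 M of X.
Step 3:
                  G         B         X
  init      0.02812    0.0042     4.907
  Δ       -0.002323  0.001549  0.002323
  eq         0.0258  0.005749      4.91
  solve Keq expr → x = 7.7435e-04; check Q = 227.7

Q₀ = 1.2124e+04; Q > K (proceeds reverse)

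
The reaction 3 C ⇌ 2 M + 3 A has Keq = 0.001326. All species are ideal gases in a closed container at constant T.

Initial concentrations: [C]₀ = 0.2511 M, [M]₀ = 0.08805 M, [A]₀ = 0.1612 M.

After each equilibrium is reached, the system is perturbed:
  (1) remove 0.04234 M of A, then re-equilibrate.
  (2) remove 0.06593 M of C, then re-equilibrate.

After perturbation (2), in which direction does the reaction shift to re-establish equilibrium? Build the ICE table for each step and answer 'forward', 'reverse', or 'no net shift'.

Direction: reverse

Q₀ = 0.002051 vs Keq = 0.001326 ⇒ Q>K, reverse
Step 1:
                    C           M           A
  I            0.2511     0.08805      0.1612
  C           0.00936    -0.00624    -0.00936
  E            0.2605     0.08181      0.1518
  solve Keq expr → x = -0.00312; check Q = 0.001326
Then remove 0.04234 M of A.
Step 2:
                    C           M           A
  I            0.2605     0.08181      0.1095
  C          -0.01871     0.01247     0.01871
  E            0.2417     0.09428      0.1282
  solve Keq expr → x = 0.006237; check Q = 0.001326
Then remove 0.06593 M of C.
Step 3:
                    C           M           A
  I            0.1758     0.09428      0.1282
  C           0.01692    -0.01128    -0.01692
  E            0.1927       0.083      0.1113
  solve Keq expr → x = -0.005641; check Q = 0.001326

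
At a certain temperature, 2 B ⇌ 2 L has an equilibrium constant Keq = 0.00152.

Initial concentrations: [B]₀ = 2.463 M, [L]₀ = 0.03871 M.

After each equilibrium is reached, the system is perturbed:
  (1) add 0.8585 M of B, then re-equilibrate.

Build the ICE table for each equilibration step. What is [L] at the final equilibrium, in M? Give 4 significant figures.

[L]_eq = 0.1261 M

Q₀ = 2.4701e-04 vs Keq = 0.00152 ⇒ Q<K, forward
Step 1:
                  B         L
  init        2.463   0.03871
  Δ        -0.05516   0.05516
  eq          2.408   0.09387
  solve Keq expr → x = 0.02758; check Q = 0.00152
Then add 0.8585 M of B.
Step 2:
                  B         L
  init        3.266   0.09387
  Δ        -0.03221   0.03221
  eq          3.234    0.1261
  solve Keq expr → x = 0.01611; check Q = 0.00152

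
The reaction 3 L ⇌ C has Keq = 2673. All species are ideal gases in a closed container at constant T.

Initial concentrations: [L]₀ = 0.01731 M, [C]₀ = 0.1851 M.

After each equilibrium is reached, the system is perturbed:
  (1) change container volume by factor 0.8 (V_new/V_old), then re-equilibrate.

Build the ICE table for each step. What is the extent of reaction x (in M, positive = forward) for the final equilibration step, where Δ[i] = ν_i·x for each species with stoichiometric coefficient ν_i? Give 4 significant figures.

x = 0.002282 M

Q₀ = 3.5687e+04 vs Keq = 2673 ⇒ Q>K, reverse
Step 1:
                    L           C
  init        0.01731      0.1851
  Δ           0.02318   -0.007725
  eq          0.04049      0.1774
  solve Keq expr → x = -0.007725; check Q = 2673
Then change container volume by factor 0.8 (V_new/V_old).
Step 2:
                    L           C
  init        0.05061      0.2217
  Δ         -0.006846    0.002282
  eq          0.04376       0.224
  solve Keq expr → x = 0.002282; check Q = 2673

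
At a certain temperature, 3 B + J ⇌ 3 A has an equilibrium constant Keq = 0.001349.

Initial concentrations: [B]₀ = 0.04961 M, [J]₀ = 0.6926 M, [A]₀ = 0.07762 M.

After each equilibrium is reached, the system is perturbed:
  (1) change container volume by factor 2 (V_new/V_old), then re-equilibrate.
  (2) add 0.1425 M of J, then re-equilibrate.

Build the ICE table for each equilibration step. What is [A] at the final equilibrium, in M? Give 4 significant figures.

Q₀ = 5.53 vs Keq = 0.001349 ⇒ Q>K, reverse
Step 1:
                  B         J         A
  Initial   0.04961    0.6926   0.07762
  Change    0.06618   0.02206  -0.06618
  Equil      0.1158    0.7147   0.01144
  solve Keq expr → x = -0.02206; check Q = 0.001349
Then change container volume by factor 2 (V_new/V_old).
Step 2:
                  B         J         A
  Initial    0.0579    0.3573  0.005719
  Change   0.001093 3.6422e-04 -0.001093
  Equil     0.05899    0.3577  0.004627
  solve Keq expr → x = -3.6422e-04; check Q = 0.001349
Then add 0.1425 M of J.
Step 3:
                  B         J         A
  Initial   0.05899    0.5002  0.004627
  Change  -5.0250e-04 -1.6750e-04 5.0250e-04
  Equil     0.05849       0.5  0.005129
  solve Keq expr → x = 1.6750e-04; check Q = 0.001349

[A]_eq = 0.005129 M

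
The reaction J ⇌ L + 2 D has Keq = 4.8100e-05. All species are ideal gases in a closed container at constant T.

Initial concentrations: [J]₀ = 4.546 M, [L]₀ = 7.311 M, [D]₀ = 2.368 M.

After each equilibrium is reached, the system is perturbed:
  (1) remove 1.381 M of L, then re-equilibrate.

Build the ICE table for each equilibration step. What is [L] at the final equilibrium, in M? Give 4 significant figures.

Q₀ = 9.018 vs Keq = 4.8100e-05 ⇒ Q>K, reverse
Step 1:
                    J           L           D
  I             4.546       7.311       2.368
  C             1.181      -1.181      -2.361
  E             5.727        6.13    0.006703
  solve Keq expr → x = -1.181; check Q = 4.8100e-05
Then remove 1.381 M of L.
Step 2:
                    J           L           D
  I             5.727       4.749    0.006703
  C       -4.5589e-04  4.5589e-04  9.1179e-04
  E             5.726        4.75    0.007615
  solve Keq expr → x = 4.5589e-04; check Q = 4.8100e-05

[L]_eq = 4.75 M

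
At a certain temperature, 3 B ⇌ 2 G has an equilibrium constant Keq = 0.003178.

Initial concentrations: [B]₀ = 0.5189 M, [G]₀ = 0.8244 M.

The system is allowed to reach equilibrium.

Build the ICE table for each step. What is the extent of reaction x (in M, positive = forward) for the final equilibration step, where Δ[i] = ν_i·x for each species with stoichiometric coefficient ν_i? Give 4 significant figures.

x = -0.3559 M

Q₀ = 4.864 vs Keq = 0.003178 ⇒ Q>K, reverse
Step 1:
                    B           G
  Initial      0.5189      0.8244
  Change        1.068     -0.7117
  Equil         1.587      0.1127
  solve Keq expr → x = -0.3559; check Q = 0.003178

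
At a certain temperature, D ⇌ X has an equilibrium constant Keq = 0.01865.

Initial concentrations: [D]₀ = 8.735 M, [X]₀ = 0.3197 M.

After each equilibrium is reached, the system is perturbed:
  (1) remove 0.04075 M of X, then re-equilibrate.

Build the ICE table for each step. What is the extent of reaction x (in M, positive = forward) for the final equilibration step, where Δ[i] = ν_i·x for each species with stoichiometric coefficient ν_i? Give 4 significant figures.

x = 0.04 M

Q₀ = 0.0366 vs Keq = 0.01865 ⇒ Q>K, reverse
Step 1:
                    D           X
  Initial       8.735      0.3197
  Change       0.1539     -0.1539
  Equil         8.889      0.1658
  solve Keq expr → x = -0.1539; check Q = 0.01865
Then remove 0.04075 M of X.
Step 2:
                    D           X
  Initial       8.889       0.125
  Change        -0.04        0.04
  Equil         8.849       0.165
  solve Keq expr → x = 0.04; check Q = 0.01865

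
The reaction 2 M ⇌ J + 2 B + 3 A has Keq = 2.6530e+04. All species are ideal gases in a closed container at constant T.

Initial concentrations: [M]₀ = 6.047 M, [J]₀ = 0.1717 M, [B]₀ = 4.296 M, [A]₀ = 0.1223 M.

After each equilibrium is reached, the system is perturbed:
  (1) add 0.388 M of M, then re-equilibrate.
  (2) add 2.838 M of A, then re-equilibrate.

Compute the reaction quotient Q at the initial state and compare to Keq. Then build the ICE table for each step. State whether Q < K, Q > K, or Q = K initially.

Q₀ = 1.5853e-04 vs Keq = 2.6530e+04 ⇒ Q<K, forward
Step 1:
                   M          J          B          A
  init         6.047     0.1717      4.296     0.1223
  Δ           -4.518      2.259      4.518      6.777
  eq           1.529      2.431      8.814      6.899
  solve Keq expr → x = 2.259; check Q = 2.6530e+04
Then add 0.388 M of M.
Step 2:
                   M          J          B          A
  init         1.917      2.431      8.814      6.899
  Δ          -0.2086     0.1043     0.2086     0.3129
  eq           1.708      2.535      9.023      7.212
  solve Keq expr → x = 0.1043; check Q = 2.6530e+04
Then add 2.838 M of A.
Step 3:
                   M          J          B          A
  init         1.708      2.535      9.023      10.05
  Δ           0.5171    -0.2586    -0.5171    -0.7757
  eq           2.225      2.276      8.506      9.275
  solve Keq expr → x = -0.2586; check Q = 2.6530e+04

Q₀ = 1.5853e-04; Q < K (proceeds forward)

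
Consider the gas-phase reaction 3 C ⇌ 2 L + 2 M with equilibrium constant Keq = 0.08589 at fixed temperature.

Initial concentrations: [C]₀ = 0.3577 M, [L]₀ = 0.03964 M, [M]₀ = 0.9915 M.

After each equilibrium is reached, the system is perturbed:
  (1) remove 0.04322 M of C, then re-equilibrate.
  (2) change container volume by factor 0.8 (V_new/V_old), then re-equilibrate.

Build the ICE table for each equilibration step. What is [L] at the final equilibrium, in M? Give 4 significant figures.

[L]_eq = 0.05589 M

Q₀ = 0.03375 vs Keq = 0.08589 ⇒ Q<K, forward
Step 1:
                    C           L           M
  Initial      0.3577     0.03964      0.9915
  Change     -0.02445      0.0163      0.0163
  Equil        0.3332     0.05594       1.008
  solve Keq expr → x = 0.008151; check Q = 0.08589
Then remove 0.04322 M of C.
Step 2:
                    C           L           M
  Initial        0.29     0.05594       1.008
  Change      0.01124   -0.007495   -0.007495
  Equil        0.3013     0.04845           1
  solve Keq expr → x = -0.003748; check Q = 0.08589
Then change container volume by factor 0.8 (V_new/V_old).
Step 3:
                    C           L           M
  Initial      0.3766     0.06056        1.25
  Change     0.007001   -0.004667   -0.004667
  Equil        0.3836     0.05589       1.246
  solve Keq expr → x = -0.002334; check Q = 0.08589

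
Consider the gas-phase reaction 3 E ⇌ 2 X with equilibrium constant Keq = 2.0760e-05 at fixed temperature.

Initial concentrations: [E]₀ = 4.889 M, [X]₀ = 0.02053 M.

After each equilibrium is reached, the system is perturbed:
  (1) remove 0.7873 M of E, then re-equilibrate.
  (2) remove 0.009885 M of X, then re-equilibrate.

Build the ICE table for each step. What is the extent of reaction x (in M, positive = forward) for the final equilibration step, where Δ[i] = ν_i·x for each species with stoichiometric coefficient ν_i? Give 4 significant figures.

x = 0.004842 M

Q₀ = 3.6068e-06 vs Keq = 2.0760e-05 ⇒ Q<K, forward
Step 1:
                  E         X
  init        4.889   0.02053
  Δ        -0.04213   0.02809
  eq          4.847   0.04862
  solve Keq expr → x = 0.01404; check Q = 2.0760e-05
Then remove 0.7873 M of E.
Step 2:
                  E         X
  init         4.06   0.04862
  Δ         0.01668  -0.01112
  eq          4.076    0.0375
  solve Keq expr → x = -0.005561; check Q = 2.0760e-05
Then remove 0.009885 M of X.
Step 3:
                  E         X
  init        4.076   0.02761
  Δ        -0.01453  0.009685
  eq          4.062    0.0373
  solve Keq expr → x = 0.004842; check Q = 2.0760e-05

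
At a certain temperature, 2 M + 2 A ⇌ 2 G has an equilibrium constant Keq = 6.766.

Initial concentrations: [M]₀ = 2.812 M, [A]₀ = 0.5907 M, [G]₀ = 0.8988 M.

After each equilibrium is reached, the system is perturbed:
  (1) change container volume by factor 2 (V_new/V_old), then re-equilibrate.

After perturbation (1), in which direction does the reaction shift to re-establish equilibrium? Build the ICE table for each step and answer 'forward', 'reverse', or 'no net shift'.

Q₀ = 0.2928 vs Keq = 6.766 ⇒ Q<K, forward
Step 1:
                   M          A          G
  Initial      2.812     0.5907     0.8988
  Change     -0.3869    -0.3869     0.3869
  Equil        2.425     0.2038      1.286
  solve Keq expr → x = 0.1934; check Q = 6.766
Then change container volume by factor 2 (V_new/V_old).
Step 2:
                   M          A          G
  Initial      1.213     0.1019     0.6428
  Change     0.06986    0.06986   -0.06986
  Equil        1.282     0.1718      0.573
  solve Keq expr → x = -0.03493; check Q = 6.766

Direction: reverse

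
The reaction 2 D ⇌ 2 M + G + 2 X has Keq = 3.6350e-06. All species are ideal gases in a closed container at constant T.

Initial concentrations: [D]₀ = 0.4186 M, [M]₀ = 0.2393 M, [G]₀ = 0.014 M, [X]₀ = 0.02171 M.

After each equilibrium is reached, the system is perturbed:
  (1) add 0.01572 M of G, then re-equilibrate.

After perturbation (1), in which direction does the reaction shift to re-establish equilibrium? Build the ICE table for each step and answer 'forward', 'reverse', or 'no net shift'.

Q₀ = 2.1564e-06 vs Keq = 3.6350e-06 ⇒ Q<K, forward
Step 1:
                  D         M         G         X
  I          0.4186    0.2393     0.014   0.02171
  C       -0.003984  0.003984  0.001992  0.003984
  E          0.4146    0.2433   0.01599   0.02569
  solve Keq expr → x = 0.001992; check Q = 3.6350e-06
Then add 0.01572 M of G.
Step 2:
                  D         M         G         X
  I          0.4146    0.2433   0.03171   0.02569
  C        0.005807 -0.005807 -0.002904 -0.005807
  E          0.4204    0.2375   0.02881   0.01989
  solve Keq expr → x = -0.002904; check Q = 3.6350e-06

Direction: reverse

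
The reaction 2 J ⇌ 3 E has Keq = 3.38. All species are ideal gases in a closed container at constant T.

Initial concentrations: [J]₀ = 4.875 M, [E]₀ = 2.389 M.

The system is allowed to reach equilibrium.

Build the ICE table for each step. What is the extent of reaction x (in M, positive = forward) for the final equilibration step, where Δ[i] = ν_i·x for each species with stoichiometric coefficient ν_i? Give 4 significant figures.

Q₀ = 0.5737 vs Keq = 3.38 ⇒ Q<K, forward
Step 1:
                  J         E
  init        4.875     2.389
  Δ         -0.9126     1.369
  eq          3.962     3.758
  solve Keq expr → x = 0.4563; check Q = 3.38

x = 0.4563 M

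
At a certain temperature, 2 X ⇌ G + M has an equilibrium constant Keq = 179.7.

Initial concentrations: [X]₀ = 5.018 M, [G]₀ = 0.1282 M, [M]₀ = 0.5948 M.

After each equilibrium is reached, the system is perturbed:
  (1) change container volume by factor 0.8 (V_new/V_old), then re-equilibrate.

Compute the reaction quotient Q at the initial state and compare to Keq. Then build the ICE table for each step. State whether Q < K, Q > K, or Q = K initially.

Q₀ = 0.003028; Q < K (proceeds forward)

Q₀ = 0.003028 vs Keq = 179.7 ⇒ Q<K, forward
Step 1:
                  X         G         M
  Initial     5.018    0.1282    0.5948
  Change     -4.812     2.406     2.406
  Equil      0.2057     2.534     3.001
  solve Keq expr → x = 2.406; check Q = 179.7
Then change container volume by factor 0.8 (V_new/V_old).
Step 2:
                  X         G         M
  Initial    0.2572     3.168     3.751
  Change          0         0         0
  Equil      0.2572     3.168     3.751
  solve Keq expr → x = 0; check Q = 179.7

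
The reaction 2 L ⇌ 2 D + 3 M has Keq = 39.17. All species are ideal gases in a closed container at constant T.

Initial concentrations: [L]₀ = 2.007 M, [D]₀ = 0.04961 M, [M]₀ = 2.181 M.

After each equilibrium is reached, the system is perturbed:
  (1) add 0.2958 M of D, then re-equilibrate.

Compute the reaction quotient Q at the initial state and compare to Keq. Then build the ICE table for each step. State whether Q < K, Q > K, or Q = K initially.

Q₀ = 0.006339; Q < K (proceeds forward)

Q₀ = 0.006339 vs Keq = 39.17 ⇒ Q<K, forward
Step 1:
                    L           D           M
  I             2.007     0.04961       2.181
  C           -0.9367      0.9367       1.405
  E              1.07      0.9863       3.586
  solve Keq expr → x = 0.4684; check Q = 39.17
Then add 0.2958 M of D.
Step 2:
                    L           D           M
  I              1.07       1.282       3.586
  C            0.1117     -0.1117     -0.1676
  E             1.182        1.17       3.419
  solve Keq expr → x = -0.05587; check Q = 39.17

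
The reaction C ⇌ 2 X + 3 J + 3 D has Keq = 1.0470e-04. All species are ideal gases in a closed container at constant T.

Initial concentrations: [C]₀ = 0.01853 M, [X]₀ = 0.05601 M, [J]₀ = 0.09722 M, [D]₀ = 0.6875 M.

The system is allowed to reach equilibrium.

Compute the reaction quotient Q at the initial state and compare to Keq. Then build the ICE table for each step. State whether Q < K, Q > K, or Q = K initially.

Q₀ = 5.0552e-05; Q < K (proceeds forward)

Q₀ = 5.0552e-05 vs Keq = 1.0470e-04 ⇒ Q<K, forward
Step 1:
                   C          X          J          D
  init       0.01853    0.05601    0.09722     0.6875
  Δ        -0.003191   0.006382   0.009574   0.009574
  eq         0.01534    0.06239     0.1068     0.6971
  solve Keq expr → x = 0.003191; check Q = 1.0470e-04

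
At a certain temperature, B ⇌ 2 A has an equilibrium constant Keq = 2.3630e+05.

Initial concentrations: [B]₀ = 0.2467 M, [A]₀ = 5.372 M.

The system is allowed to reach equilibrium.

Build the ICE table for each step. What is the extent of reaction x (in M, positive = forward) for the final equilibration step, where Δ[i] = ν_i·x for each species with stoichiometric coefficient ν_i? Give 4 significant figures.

Q₀ = 117 vs Keq = 2.3630e+05 ⇒ Q<K, forward
Step 1:
                   B          A
  I           0.2467      5.372
  C          -0.2466     0.4931
  E       1.4558e-04      5.865
  solve Keq expr → x = 0.2466; check Q = 2.3630e+05

x = 0.2466 M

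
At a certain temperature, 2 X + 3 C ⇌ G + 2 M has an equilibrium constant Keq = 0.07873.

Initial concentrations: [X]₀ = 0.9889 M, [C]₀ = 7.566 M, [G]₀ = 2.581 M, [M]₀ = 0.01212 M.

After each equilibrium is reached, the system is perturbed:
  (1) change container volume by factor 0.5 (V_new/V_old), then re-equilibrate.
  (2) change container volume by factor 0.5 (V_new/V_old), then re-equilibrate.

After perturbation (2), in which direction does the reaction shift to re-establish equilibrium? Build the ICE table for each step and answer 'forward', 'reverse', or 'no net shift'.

Q₀ = 8.9514e-07 vs Keq = 0.07873 ⇒ Q<K, forward
Step 1:
                    X           C           G           M
  I            0.9889       7.566       2.581     0.01212
  C           -0.7187      -1.078      0.3593      0.7187
  E            0.2702       6.488        2.94      0.7308
  solve Keq expr → x = 0.3593; check Q = 0.07873
Then change container volume by factor 0.5 (V_new/V_old).
Step 2:
                    X           C           G           M
  I            0.5405       12.98       5.881       1.462
  C           -0.2155     -0.3232      0.1077      0.2155
  E             0.325       12.65       5.988       1.677
  solve Keq expr → x = 0.1077; check Q = 0.07873
Then change container volume by factor 0.5 (V_new/V_old).
Step 3:
                    X           C           G           M
  I              0.65       25.31       11.98       3.354
  C            -0.286     -0.4289       0.143       0.286
  E             0.364       24.88       12.12        3.64
  solve Keq expr → x = 0.143; check Q = 0.07873

Direction: forward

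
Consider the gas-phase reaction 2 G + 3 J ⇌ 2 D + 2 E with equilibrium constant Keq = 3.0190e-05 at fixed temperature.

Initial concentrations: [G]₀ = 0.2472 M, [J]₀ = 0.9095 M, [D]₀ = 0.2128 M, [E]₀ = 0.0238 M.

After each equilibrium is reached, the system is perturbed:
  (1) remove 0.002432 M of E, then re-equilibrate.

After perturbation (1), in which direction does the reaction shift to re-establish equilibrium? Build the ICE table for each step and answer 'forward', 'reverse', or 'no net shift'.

Q₀ = 5.5795e-04 vs Keq = 3.0190e-05 ⇒ Q>K, reverse
Step 1:
                   G          J          D          E
  init        0.2472     0.9095     0.2128     0.0238
  Δ          0.01709    0.02564   -0.01709   -0.01709
  eq          0.2643     0.9351     0.1957    0.00671
  solve Keq expr → x = -0.008545; check Q = 3.0190e-05
Then remove 0.002432 M of E.
Step 2:
                   G          J          D          E
  init        0.2643     0.9351     0.1957   0.004278
  Δ        -0.002263  -0.003394   0.002263   0.002263
  eq           0.262     0.9317      0.198   0.006541
  solve Keq expr → x = 0.001131; check Q = 3.0190e-05

Direction: forward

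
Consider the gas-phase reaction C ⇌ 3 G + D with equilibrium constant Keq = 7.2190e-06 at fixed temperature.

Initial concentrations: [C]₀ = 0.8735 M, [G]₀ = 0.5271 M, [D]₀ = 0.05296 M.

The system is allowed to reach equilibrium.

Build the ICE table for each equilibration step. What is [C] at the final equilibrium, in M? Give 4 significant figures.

[C]_eq = 0.9263 M

Q₀ = 0.008879 vs Keq = 7.2190e-06 ⇒ Q>K, reverse
Step 1:
                   C          G          D
  Initial     0.8735     0.5271    0.05296
  Change     0.05283    -0.1585   -0.05283
  Equil       0.9263     0.3686 1.3351e-04
  solve Keq expr → x = -0.05283; check Q = 7.2190e-06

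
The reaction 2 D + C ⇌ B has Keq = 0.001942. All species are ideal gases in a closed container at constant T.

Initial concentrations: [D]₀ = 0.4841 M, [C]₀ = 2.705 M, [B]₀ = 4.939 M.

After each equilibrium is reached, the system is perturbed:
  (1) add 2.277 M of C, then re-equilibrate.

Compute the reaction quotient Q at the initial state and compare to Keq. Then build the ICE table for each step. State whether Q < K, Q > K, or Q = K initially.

Q₀ = 7.791; Q > K (proceeds reverse)

Q₀ = 7.791 vs Keq = 0.001942 ⇒ Q>K, reverse
Step 1:
                   D          C          B
  init        0.4841      2.705      4.939
  Δ            8.002      4.001     -4.001
  eq           8.486      6.706     0.9379
  solve Keq expr → x = -4.001; check Q = 0.001942
Then add 2.277 M of C.
Step 2:
                   D          C          B
  init         8.486      8.983     0.9379
  Δ          -0.3731    -0.1866     0.1866
  eq           8.113      8.797      1.124
  solve Keq expr → x = 0.1866; check Q = 0.001942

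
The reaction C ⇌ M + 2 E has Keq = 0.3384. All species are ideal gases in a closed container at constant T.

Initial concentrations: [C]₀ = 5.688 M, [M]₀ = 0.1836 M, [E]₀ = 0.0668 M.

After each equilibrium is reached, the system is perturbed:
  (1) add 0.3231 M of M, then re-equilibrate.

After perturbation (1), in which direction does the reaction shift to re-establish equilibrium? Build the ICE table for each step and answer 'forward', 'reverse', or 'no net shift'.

Direction: reverse

Q₀ = 1.4403e-04 vs Keq = 0.3384 ⇒ Q<K, forward
Step 1:
                    C           M           E
  init          5.688      0.1836      0.0668
  Δ           -0.6712      0.6712       1.342
  eq            5.017      0.8548       1.409
  solve Keq expr → x = 0.6712; check Q = 0.3384
Then add 0.3231 M of M.
Step 2:
                    C           M           E
  init          5.017       1.178       1.409
  Δ           0.07847    -0.07847     -0.1569
  eq            5.095       1.099       1.252
  solve Keq expr → x = -0.07847; check Q = 0.3384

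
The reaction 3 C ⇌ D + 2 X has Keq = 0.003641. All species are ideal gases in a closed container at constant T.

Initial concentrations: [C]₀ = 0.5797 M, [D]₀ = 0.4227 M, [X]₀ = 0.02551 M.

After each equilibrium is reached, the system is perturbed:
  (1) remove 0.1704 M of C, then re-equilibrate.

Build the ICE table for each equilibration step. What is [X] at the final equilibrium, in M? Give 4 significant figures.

Q₀ = 0.001412 vs Keq = 0.003641 ⇒ Q<K, forward
Step 1:
                  C         D         X
  Initial    0.5797    0.4227   0.02551
  Change   -0.01964  0.006546   0.01309
  Equil      0.5601    0.4292    0.0386
  solve Keq expr → x = 0.006546; check Q = 0.003641
Then remove 0.1704 M of C.
Step 2:
                  C         D         X
  Initial    0.3897    0.4292    0.0386
  Change    0.02122 -0.007072  -0.01414
  Equil      0.4109    0.4222   0.02446
  solve Keq expr → x = -0.007072; check Q = 0.003641

[X]_eq = 0.02446 M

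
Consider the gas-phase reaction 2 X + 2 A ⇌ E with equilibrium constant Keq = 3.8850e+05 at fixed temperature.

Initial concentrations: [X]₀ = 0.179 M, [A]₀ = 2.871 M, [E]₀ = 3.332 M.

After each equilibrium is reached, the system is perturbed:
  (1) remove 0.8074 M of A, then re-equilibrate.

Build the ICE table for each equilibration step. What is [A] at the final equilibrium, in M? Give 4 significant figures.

[A]_eq = 1.886 M

Q₀ = 12.62 vs Keq = 3.8850e+05 ⇒ Q<K, forward
Step 1:
                  X         A         E
  I           0.179     2.871     3.332
  C         -0.1779   -0.1779   0.08895
  E        0.001102     2.693     3.421
  solve Keq expr → x = 0.08895; check Q = 3.8850e+05
Then remove 0.8074 M of A.
Step 2:
                  X         A         E
  I        0.001102     1.886     3.421
  C       4.7133e-04 4.7133e-04 -2.3567e-04
  E        0.001573     1.886     3.421
  solve Keq expr → x = -2.3567e-04; check Q = 3.8850e+05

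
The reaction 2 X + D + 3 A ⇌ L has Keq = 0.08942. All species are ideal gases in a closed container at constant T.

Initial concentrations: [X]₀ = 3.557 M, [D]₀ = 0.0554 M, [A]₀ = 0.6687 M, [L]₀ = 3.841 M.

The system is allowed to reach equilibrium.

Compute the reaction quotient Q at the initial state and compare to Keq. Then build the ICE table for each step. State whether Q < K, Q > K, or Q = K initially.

Q₀ = 18.33 vs Keq = 0.08942 ⇒ Q>K, reverse
Step 1:
                    X           D           A           L
  Initial       3.557      0.0554      0.6687       3.841
  Change       0.7103      0.3551       1.065     -0.3551
  Equil         4.267      0.4105       1.734       3.486
  solve Keq expr → x = -0.3551; check Q = 0.08942

Q₀ = 18.33; Q > K (proceeds reverse)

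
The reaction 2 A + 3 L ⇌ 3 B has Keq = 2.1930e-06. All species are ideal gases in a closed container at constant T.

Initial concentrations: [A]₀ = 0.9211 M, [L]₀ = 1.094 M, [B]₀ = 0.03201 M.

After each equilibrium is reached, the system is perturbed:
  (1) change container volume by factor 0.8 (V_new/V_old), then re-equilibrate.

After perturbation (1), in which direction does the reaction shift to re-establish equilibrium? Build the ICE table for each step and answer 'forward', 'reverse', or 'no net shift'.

Direction: forward

Q₀ = 2.9525e-05 vs Keq = 2.1930e-06 ⇒ Q>K, reverse
Step 1:
                    A           L           B
  I            0.9211       1.094     0.03201
  C           0.01214     0.01821    -0.01821
  E            0.9332       1.112      0.0138
  solve Keq expr → x = -0.00607; check Q = 2.1930e-06
Then change container volume by factor 0.8 (V_new/V_old).
Step 2:
                    A           L           B
  I             1.167        1.39     0.01725
  C         -0.001805   -0.002707    0.002707
  E             1.165       1.388     0.01996
  solve Keq expr → x = 9.0239e-04; check Q = 2.1930e-06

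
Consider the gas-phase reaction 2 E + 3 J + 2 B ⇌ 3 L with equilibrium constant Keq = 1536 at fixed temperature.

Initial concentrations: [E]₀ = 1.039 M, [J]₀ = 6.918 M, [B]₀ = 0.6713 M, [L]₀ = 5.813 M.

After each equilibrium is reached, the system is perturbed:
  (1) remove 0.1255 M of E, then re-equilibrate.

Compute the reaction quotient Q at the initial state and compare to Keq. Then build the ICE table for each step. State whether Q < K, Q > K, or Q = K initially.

Q₀ = 1.22 vs Keq = 1536 ⇒ Q<K, forward
Step 1:
                    E           J           B           L
  init          1.039       6.918      0.6713       5.813
  Δ           -0.6023     -0.9035     -0.6023      0.9035
  eq           0.4367       6.014     0.06896       6.717
  solve Keq expr → x = 0.3012; check Q = 1536
Then remove 0.1255 M of E.
Step 2:
                    E           J           B           L
  init         0.3112       6.014     0.06896       6.717
  Δ           0.02052     0.03077     0.02052    -0.03077
  eq           0.3317       6.045     0.08947       6.686
  solve Keq expr → x = -0.01026; check Q = 1536

Q₀ = 1.22; Q < K (proceeds forward)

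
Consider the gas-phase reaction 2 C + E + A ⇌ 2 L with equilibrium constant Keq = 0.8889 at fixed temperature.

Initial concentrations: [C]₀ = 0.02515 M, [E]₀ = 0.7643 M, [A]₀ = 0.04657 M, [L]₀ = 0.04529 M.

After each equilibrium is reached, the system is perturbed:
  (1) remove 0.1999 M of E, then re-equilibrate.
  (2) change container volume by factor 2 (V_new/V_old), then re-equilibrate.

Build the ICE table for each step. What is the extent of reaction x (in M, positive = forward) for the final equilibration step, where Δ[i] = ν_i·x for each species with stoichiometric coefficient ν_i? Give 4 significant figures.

x = -0.001213 M

Q₀ = 91.11 vs Keq = 0.8889 ⇒ Q>K, reverse
Step 1:
                    C           E           A           L
  init        0.02515      0.7643     0.04657     0.04529
  Δ            0.0331     0.01655     0.01655     -0.0331
  eq          0.05825      0.7808     0.06312     0.01219
  solve Keq expr → x = -0.01655; check Q = 0.8889
Then remove 0.1999 M of E.
Step 2:
                    C           E           A           L
  init        0.05825      0.5809     0.06312     0.01219
  Δ          0.001365  6.8247e-04  6.8247e-04   -0.001365
  eq          0.05961      0.5816      0.0638     0.01083
  solve Keq expr → x = -6.8247e-04; check Q = 0.8889
Then change container volume by factor 2 (V_new/V_old).
Step 3:
                    C           E           A           L
  init        0.02981      0.2908      0.0319    0.005413
  Δ          0.002425    0.001213    0.001213   -0.002425
  eq          0.03223       0.292     0.03311    0.002988
  solve Keq expr → x = -0.001213; check Q = 0.8889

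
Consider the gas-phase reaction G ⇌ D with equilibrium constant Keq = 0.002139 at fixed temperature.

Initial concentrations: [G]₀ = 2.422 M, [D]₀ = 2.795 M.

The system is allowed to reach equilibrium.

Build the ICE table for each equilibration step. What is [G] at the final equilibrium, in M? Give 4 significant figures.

[G]_eq = 5.206 M

Q₀ = 1.154 vs Keq = 0.002139 ⇒ Q>K, reverse
Step 1:
                    G           D
  init          2.422       2.795
  Δ             2.784      -2.784
  eq            5.206     0.01114
  solve Keq expr → x = -2.784; check Q = 0.002139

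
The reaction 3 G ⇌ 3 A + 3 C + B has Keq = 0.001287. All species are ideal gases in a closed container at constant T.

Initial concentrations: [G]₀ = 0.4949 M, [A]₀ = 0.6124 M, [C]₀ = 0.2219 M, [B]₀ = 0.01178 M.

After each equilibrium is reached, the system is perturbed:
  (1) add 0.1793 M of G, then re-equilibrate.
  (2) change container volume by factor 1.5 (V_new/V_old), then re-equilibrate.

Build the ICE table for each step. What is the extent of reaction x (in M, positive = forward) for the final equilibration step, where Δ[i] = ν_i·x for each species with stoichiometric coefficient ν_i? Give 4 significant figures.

x = 0.01377 M

Q₀ = 2.4388e-04 vs Keq = 0.001287 ⇒ Q<K, forward
Step 1:
                   G          A          C          B
  Initial     0.4949     0.6124     0.2219    0.01178
  Change    -0.03907    0.03907    0.03907    0.01302
  Equil       0.4558     0.6515      0.261     0.0248
  solve Keq expr → x = 0.01302; check Q = 0.001287
Then add 0.1793 M of G.
Step 2:
                   G          A          C          B
  Initial     0.6351     0.6515      0.261     0.0248
  Change    -0.03171    0.03171    0.03171    0.01057
  Equil       0.6034     0.6832     0.2927    0.03537
  solve Keq expr → x = 0.01057; check Q = 0.001287
Then change container volume by factor 1.5 (V_new/V_old).
Step 3:
                   G          A          C          B
  Initial     0.4023     0.4555     0.1951    0.02358
  Change    -0.04132    0.04132    0.04132    0.01377
  Equil        0.361     0.4968     0.2364    0.03735
  solve Keq expr → x = 0.01377; check Q = 0.001287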